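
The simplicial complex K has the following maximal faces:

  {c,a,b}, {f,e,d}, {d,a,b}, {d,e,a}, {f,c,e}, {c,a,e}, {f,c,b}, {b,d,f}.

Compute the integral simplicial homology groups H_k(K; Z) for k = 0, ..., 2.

We work with the vertex ordering a < b < c < d < e < f. The simplices of K, each written with vertices in increasing order, are:

  0-simplices (6): a, b, c, d, e, f
  1-simplices (12): ab, ac, ad, ae, bc, bd, bf, ce, cf, de, df, ef
  2-simplices (8): abc, abd, ace, ade, bcf, bdf, cef, def

so the chain groups are C_0 ≅ Z^6, C_1 ≅ Z^12, C_2 ≅ Z^8.

The boundary map ∂_1: C_1 → C_0 sends each edge [p,q] (with p < q) to q − p. For instance
  ∂ce = e − c.
This gives a 6×12 integer matrix of rank 5; reducing to Smith normal form yields diagonal entries (1,1,1,1,1).

∂_2: C_2 → C_1 maps a triangle to the signed sum of its edges. For instance
  ∂abd = bd − ad + ab,
  ∂cef = ef − cf + ce.
The 12×8 boundary matrix has rank 7 and Smith normal form diag(1,1,1,1,1,1,1).

From H_k ≅ ker(∂_k) / im(∂_{k+1}) we obtain:

  H_0: rank C_0 − rank ∂_1 = 6 − 5 = 1, and the invariant factors of ∂_1 are all 1, so H_0 = Z.
  H_1: rank ker ∂_1 − rank ∂_2 = (12 − 5) − 7 = 0, and the invariant factors of ∂_2 are all 1, so H_1 = 0.
  H_2: rank ker ∂_2 − rank ∂_3 = (8 − 7) − 0 = 1, and there is no ∂_3, so H_2 = Z.

H_0 = Z,  H_1 = 0,  H_2 = Z.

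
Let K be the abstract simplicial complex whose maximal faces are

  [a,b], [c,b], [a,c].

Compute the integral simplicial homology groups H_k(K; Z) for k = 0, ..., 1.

Fix the vertex order a < b < c and write every simplex with vertices in increasing order. Then dim K = 1 and the simplices of K are:

  0-simplices (3): a, b, c
  1-simplices (3): ab, ac, bc

Hence C_0 ≅ Z^3, C_1 ≅ Z^3.

The boundary map ∂_1: C_1 → C_0 sends each edge [p,q] (with p < q) to q − p. For instance
  ∂ac = c − a.
As a 3×3 matrix over Z this has rank 2, with invariant factors (1,1).

From H_k ≅ ker(∂_k) / im(∂_{k+1}) we obtain:

  H_0: rank C_0 − rank ∂_1 = 3 − 2 = 1, and the invariant factors of ∂_1 are all 1, so H_0 ≅ Z.
  H_1: rank ker ∂_1 − rank ∂_2 = (3 − 2) − 0 = 1, and there is no ∂_2, so H_1 ≅ Z.

(K is a triangulation of the circle S^1.)

H_0 = Z,  H_1 = Z.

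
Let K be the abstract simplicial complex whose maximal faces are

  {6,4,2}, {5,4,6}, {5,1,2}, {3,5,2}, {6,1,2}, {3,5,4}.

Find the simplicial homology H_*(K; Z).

H_0 ≅ Z,  H_1 ≅ Z,  H_2 = 0.

Fix the vertex order 1 < 2 < 3 < 4 < 5 < 6 and write every simplex with vertices in increasing order. Then dim K = 2 and the simplices of K are:

  0-simplices (6): [1], [2], [3], [4], [5], [6]
  1-simplices (12): [1,2], [1,5], [1,6], [2,3], [2,4], [2,5], [2,6], [3,4], [3,5], [4,5], [4,6], [5,6]
  2-simplices (6): [1,2,5], [1,2,6], [2,3,5], [2,4,6], [3,4,5], [4,5,6]

Hence C_0 ≅ Z^6, C_1 ≅ Z^12, C_2 ≅ Z^6.

Boundary ∂_1: C_1 → C_0 is given by ∂[p,q] = [q] − [p]. For instance
  ∂[2,6] = [6] − [2].
The 6×12 boundary matrix has rank 5 and Smith normal form diag(1,1,1,1,1).

The boundary map ∂_2: C_2 → C_1 sends each 2-simplex [p,q,r] to [q,r] − [p,r] + [p,q]. For instance
  ∂[4,5,6] = [5,6] − [4,6] + [4,5],
  ∂[1,2,6] = [2,6] − [1,6] + [1,2].
As a 12×6 matrix over Z this has rank 6, with invariant factors (1,1,1,1,1,1).

From H_k ≅ ker(∂_k) / im(∂_{k+1}) we obtain:

  H_0: rank C_0 − rank ∂_1 = 6 − 5 = 1, and the invariant factors of ∂_1 are all 1, so H_0 = Z.
  H_1: rank ker ∂_1 − rank ∂_2 = (12 − 5) − 6 = 1, and the invariant factors of ∂_2 are all 1, so H_1 = Z.
  H_2: rank ker ∂_2 − rank ∂_3 = (6 − 6) − 0 = 0, and there is no ∂_3, so H_2 = 0.

(K is a triangulation of the cylinder S^1 x I.)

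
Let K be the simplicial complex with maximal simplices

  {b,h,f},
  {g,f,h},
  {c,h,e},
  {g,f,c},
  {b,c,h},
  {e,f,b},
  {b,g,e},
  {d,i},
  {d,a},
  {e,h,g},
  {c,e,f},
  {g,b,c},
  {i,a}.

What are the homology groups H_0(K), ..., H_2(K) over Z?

Order the vertices as a < b < c < d < e < f < g < h < i. Listing each simplex with vertices in this order, K has dimension 2 with simplices:

  0-simplices (9): a, b, c, d, e, f, g, h, i
  1-simplices (18): ad, ai, bc, be, bf, bg, bh, ce, cf, cg, ch, di, ef, eg, eh, fg, fh, gh
  2-simplices (10): bcg, bch, bef, beg, bfh, cef, ceh, cfg, egh, fgh

so the chain groups are C_0 ≅ Z^9, C_1 ≅ Z^18, C_2 ≅ Z^10.

The boundary map ∂_1: C_1 → C_0 maps an edge to its endpoints' difference, ∂[p,q] = q − p.
The 9×18 boundary matrix has rank 7 and Smith normal form diag(1,1,1,1,1,1,1).

Boundary ∂_2: C_2 → C_1 acts by ∂[p,q,r] = [q,r] − [p,r] + [p,q]. For instance
  ∂fgh = gh − fh + fg,
  ∂cef = ef − cf + ce.
This gives a 18×10 integer matrix of rank 10; reducing to Smith normal form yields diagonal entries (1,1,1,1,1,1,1,1,1,2).

Computing H_k = (kernel of ∂_k) / (image of ∂_{k+1}):

  H_0: rank C_0 − rank ∂_1 = 9 − 7 = 2, and the invariant factors of ∂_1 are all 1, so H_0 ≅ Z^2.
  H_1: rank ker ∂_1 − rank ∂_2 = (18 − 7) − 10 = 1, and ∂_2 has invariant factor 2 > 1, so H_1 ≅ Z ⊕ Z/2.
  H_2: rank ker ∂_2 − rank ∂_3 = (10 − 10) − 0 = 0, and there is no ∂_3, so H_2 ≅ 0.

As a check, the Euler characteristic is 9 − 18 + 10 = 1, which agrees with 2 − 1 + 0 = 1.

H_0 = Z^2,  H_1 = Z ⊕ Z/2,  H_2 = 0.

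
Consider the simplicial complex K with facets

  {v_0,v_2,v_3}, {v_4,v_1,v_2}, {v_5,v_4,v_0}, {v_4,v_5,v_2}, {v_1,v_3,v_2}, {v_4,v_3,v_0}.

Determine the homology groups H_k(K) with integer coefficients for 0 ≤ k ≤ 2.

H_0 = Z,  H_1 = Z,  H_2 = 0.

Fix the vertex order v_0 < v_1 < v_2 < v_3 < v_4 < v_5 and write every simplex with vertices in increasing order. Then dim K = 2 and the simplices of K are:

  0-simplices (6): [v_0], [v_1], [v_2], [v_3], [v_4], [v_5]
  1-simplices (12): [v_0,v_2], [v_0,v_3], [v_0,v_4], [v_0,v_5], [v_1,v_2], [v_1,v_3], [v_1,v_4], [v_2,v_3], [v_2,v_4], [v_2,v_5], [v_3,v_4], [v_4,v_5]
  2-simplices (6): [v_0,v_2,v_3], [v_0,v_3,v_4], [v_0,v_4,v_5], [v_1,v_2,v_3], [v_1,v_2,v_4], [v_2,v_4,v_5]

Hence C_0 ≅ Z^6, C_1 ≅ Z^12, C_2 ≅ Z^6.

∂_1: C_1 → C_0 sends each edge [p,q] (with p < q) to q − p.
The 6×12 boundary matrix has rank 5 and Smith normal form diag(1,1,1,1,1).

Boundary ∂_2: C_2 → C_1 sends each 2-simplex [p,q,r] to [q,r] − [p,r] + [p,q]. For instance
  ∂[v_0,v_3,v_4] = [v_3,v_4] − [v_0,v_4] + [v_0,v_3],
  ∂[v_1,v_2,v_3] = [v_2,v_3] − [v_1,v_3] + [v_1,v_2].
The resulting 12×6 matrix has rank 6, and its Smith normal form has invariant factors (1,1,1,1,1,1).

Now H_k = ker ∂_k / im ∂_{k+1}, so:

  H_0: rank C_0 − rank ∂_1 = 6 − 5 = 1, and the invariant factors of ∂_1 are all 1, so H_0 ≅ Z.
  H_1: rank ker ∂_1 − rank ∂_2 = (12 − 5) − 6 = 1, and the invariant factors of ∂_2 are all 1, so H_1 ≅ Z.
  H_2: rank ker ∂_2 − rank ∂_3 = (6 − 6) − 0 = 0, and there is no ∂_3, so H_2 ≅ 0.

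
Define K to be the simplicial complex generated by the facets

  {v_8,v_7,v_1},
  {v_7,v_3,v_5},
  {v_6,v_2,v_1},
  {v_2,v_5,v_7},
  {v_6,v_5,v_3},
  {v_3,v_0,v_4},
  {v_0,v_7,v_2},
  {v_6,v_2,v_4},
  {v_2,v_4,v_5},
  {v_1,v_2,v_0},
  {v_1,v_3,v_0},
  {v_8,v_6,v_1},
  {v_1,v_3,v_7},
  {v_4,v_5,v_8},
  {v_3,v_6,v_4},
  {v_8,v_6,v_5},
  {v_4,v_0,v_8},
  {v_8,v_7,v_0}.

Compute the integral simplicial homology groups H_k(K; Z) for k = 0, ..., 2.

H_0 = Z,  H_1 = Z ⊕ Z/2,  H_2 = 0.

K has 9 vertices, 27 edges, 18 triangles.
rank ∂_0 = 0, rank ∂_1 = 8 ⇒ b_0 = 9 − 0 − 8 = 1; all invariant factors of ∂_1 are 1 so no torsion. So H_0 ≅ Z.
rank ∂_1 = 8, rank ∂_2 = 18 ⇒ b_1 = 27 − 8 − 18 = 1; ∂_2 has invariant factor(s) [2] giving torsion. So H_1 ≅ Z ⊕ Z/2.
rank ∂_2 = 18, rank ∂_3 = 0 ⇒ b_2 = 18 − 18 − 0 = 0. So H_2 ≅ 0.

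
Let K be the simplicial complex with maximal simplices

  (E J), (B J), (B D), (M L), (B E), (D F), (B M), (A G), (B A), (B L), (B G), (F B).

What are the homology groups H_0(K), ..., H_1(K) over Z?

Order the vertices as A < B < D < E < F < G < J < L < M. Listing each simplex with vertices in this order, K has dimension 1 with simplices:

  0-simplices (9): A, B, D, E, F, G, J, L, M
  1-simplices (12): AB, AG, BD, BE, BF, BG, BJ, BL, BM, DF, EJ, LM

giving chain groups C_0 ≅ Z^9, C_1 ≅ Z^12.

The boundary map ∂_1: C_1 → C_0 sends each edge [p,q] (with p < q) to q − p. For instance
  ∂BJ = J − B.
As a 9×12 matrix over Z this has rank 8, with invariant factors (1,1,1,1,1,1,1,1).

Now H_k = ker ∂_k / im ∂_{k+1}, so:

  H_0: rank C_0 − rank ∂_1 = 9 − 8 = 1, and the invariant factors of ∂_1 are all 1, so H_0 = Z.
  H_1: rank ker ∂_1 − rank ∂_2 = (12 − 8) − 0 = 4, and there is no ∂_2, so H_1 = Z^4.

(K is a triangulation of a wedge of 4 circles.)

H_0 = Z,  H_1 = Z^4.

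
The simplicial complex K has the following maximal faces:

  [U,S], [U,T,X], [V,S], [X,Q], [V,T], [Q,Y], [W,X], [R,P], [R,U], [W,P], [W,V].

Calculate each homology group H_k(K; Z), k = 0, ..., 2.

We work with the vertex ordering P < Q < R < S < T < U < V < W < X < Y. The simplices of K, each written with vertices in increasing order, are:

  0-simplices (10): P, Q, R, S, T, U, V, W, X, Y
  1-simplices (13): PR, PW, QX, QY, RU, SU, SV, TU, TV, TX, UX, VW, WX
  2-simplices (1): TUX

giving chain groups C_0 ≅ Z^10, C_1 ≅ Z^13, C_2 ≅ Z^1.

Boundary ∂_1: C_1 → C_0 sends each edge [p,q] (with p < q) to q − p.
This gives a 10×13 integer matrix of rank 9; reducing to Smith normal form yields diagonal entries (1,1,1,1,1,1,1,1,1).

Boundary ∂_2: C_2 → C_1 sends each 2-simplex [p,q,r] to [q,r] − [p,r] + [p,q]. For instance
  ∂TUX = UX − TX + TU.
The 13×1 boundary matrix has rank 1 and Smith normal form diag(1).

Reading off H_k = ker ∂_k / im ∂_{k+1}:

  H_0: rank C_0 − rank ∂_1 = 10 − 9 = 1, and the invariant factors of ∂_1 are all 1, so H_0 = Z.
  H_1: rank ker ∂_1 − rank ∂_2 = (13 − 9) − 1 = 3, and the invariant factors of ∂_2 are all 1, so H_1 = Z^3.
  H_2: rank ker ∂_2 − rank ∂_3 = (1 − 1) − 0 = 0, and there is no ∂_3, so H_2 = 0.

H_0 ≅ Z,  H_1 ≅ Z^3,  H_2 = 0.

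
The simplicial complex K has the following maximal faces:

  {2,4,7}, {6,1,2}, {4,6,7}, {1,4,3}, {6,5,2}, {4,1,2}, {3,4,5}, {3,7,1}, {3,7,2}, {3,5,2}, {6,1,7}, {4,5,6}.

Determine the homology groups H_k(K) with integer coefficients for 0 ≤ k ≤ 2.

Fix the vertex order 1 < 2 < 3 < 4 < 5 < 6 < 7 and write every simplex with vertices in increasing order. Then dim K = 2 and the simplices of K are:

  0-simplices (7): [1], [2], [3], [4], [5], [6], [7]
  1-simplices (18): [1,2], [1,3], [1,4], [1,6], [1,7], [2,3], [2,4], [2,5], [2,6], [2,7], [3,4], [3,5], [3,7], [4,5], [4,6], [4,7], [5,6], [6,7]
  2-simplices (12): [1,2,4], [1,2,6], [1,3,4], [1,3,7], [1,6,7], [2,3,5], [2,3,7], [2,4,7], [2,5,6], [3,4,5], [4,5,6], [4,6,7]

Hence C_0 ≅ Z^7, C_1 ≅ Z^18, C_2 ≅ Z^12.

The boundary map ∂_1: C_1 → C_0 is given by ∂[p,q] = [q] − [p].
The resulting 7×18 matrix has rank 6, and its Smith normal form has invariant factors (1,1,1,1,1,1).

The boundary map ∂_2: C_2 → C_1 maps a triangle to the signed sum of its edges. For instance
  ∂[1,6,7] = [6,7] − [1,7] + [1,6],
  ∂[4,5,6] = [5,6] − [4,6] + [4,5].
This gives a 18×12 integer matrix of rank 12; reducing to Smith normal form yields diagonal entries (1,1,1,1,1,1,1,1,1,1,1,2).

From H_k ≅ ker(∂_k) / im(∂_{k+1}) we obtain:

  H_0: rank C_0 − rank ∂_1 = 7 − 6 = 1, and the invariant factors of ∂_1 are all 1, so H_0 ≅ Z.
  H_1: rank ker ∂_1 − rank ∂_2 = (18 − 6) − 12 = 0, and ∂_2 has invariant factor 2 > 1, so H_1 ≅ Z/2Z.
  H_2: rank ker ∂_2 − rank ∂_3 = (12 − 12) − 0 = 0, and there is no ∂_3, so H_2 ≅ 0.

H_0 ≅ Z,  H_1 ≅ Z/2Z,  H_2 = 0.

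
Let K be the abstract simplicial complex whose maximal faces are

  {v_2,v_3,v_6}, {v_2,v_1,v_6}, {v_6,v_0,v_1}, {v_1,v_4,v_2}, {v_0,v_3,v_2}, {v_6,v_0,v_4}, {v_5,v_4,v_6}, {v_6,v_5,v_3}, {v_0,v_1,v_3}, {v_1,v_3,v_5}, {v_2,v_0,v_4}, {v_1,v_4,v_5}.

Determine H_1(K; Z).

Order the vertices as v_0 < v_1 < v_2 < v_3 < v_4 < v_5 < v_6. Listing each simplex with vertices in this order, K has dimension 2 with simplices:

  0-simplices (7): [v_0], [v_1], [v_2], [v_3], [v_4], [v_5], [v_6]
  1-simplices (18): (18 of them)
  2-simplices (12): (12 of them)

giving chain groups C_0 ≅ Z^7, C_1 ≅ Z^18, C_2 ≅ Z^12.

∂_1: C_1 → C_0 is given by ∂[p,q] = [q] − [p].
This gives a 7×18 integer matrix of rank 6; reducing to Smith normal form yields diagonal entries (1,1,1,1,1,1).

∂_2: C_2 → C_1 sends each 2-simplex [p,q,r] to [q,r] − [p,r] + [p,q]. For instance
  ∂[v_0,v_1,v_3] = [v_1,v_3] − [v_0,v_3] + [v_0,v_1],
  ∂[v_0,v_2,v_3] = [v_2,v_3] − [v_0,v_3] + [v_0,v_2].
The resulting 18×12 matrix has rank 12, and its Smith normal form has invariant factors (1,1,1,1,1,1,1,1,1,1,1,2).

From H_k ≅ ker(∂_k) / im(∂_{k+1}) we obtain:

  H_1: rank ker ∂_1 − rank ∂_2 = (18 − 6) − 12 = 0, and ∂_2 has invariant factor 2 > 1, so H_1 = Z_2.

(K is a triangulation of the real projective plane RP^2.)

H_1 ≅ Z_2.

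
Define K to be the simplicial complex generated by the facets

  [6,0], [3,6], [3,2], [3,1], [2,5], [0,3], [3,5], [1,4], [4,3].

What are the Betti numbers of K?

Take the total order 0 < 1 < 2 < 3 < 4 < 5 < 6 on the vertex set. Then K (dimension 1) consists of the simplices:

  0-simplices (7): [0], [1], [2], [3], [4], [5], [6]
  1-simplices (9): [0,3], [0,6], [1,3], [1,4], [2,3], [2,5], [3,4], [3,5], [3,6]

so the chain groups are C_0 ≅ Z^7, C_1 ≅ Z^9.

The boundary map ∂_1: C_1 → C_0 sends each edge [p,q] (with p < q) to q − p.
The 7×9 boundary matrix has rank 6 and Smith normal form diag(1,1,1,1,1,1).

Computing H_k = (kernel of ∂_k) / (image of ∂_{k+1}):

  H_0: rank C_0 − rank ∂_1 = 7 − 6 = 1, and the invariant factors of ∂_1 are all 1, so H_0 ≅ Z.
  H_1: rank ker ∂_1 − rank ∂_2 = (9 − 6) − 0 = 3, and there is no ∂_2, so H_1 ≅ Z^3.

Hence the Betti numbers are b_0 = 1, b_1 = 3.

b_0 = 1, b_1 = 3.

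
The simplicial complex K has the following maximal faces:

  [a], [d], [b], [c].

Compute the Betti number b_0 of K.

b_0 = 4.

Order the vertices as a < b < c < d. Listing each simplex with vertices in this order, K has dimension 0 with simplices:

  0-simplices (4): a, b, c, d

so the chain groups are C_0 ≅ Z^4.

Reading off H_k = ker ∂_k / im ∂_{k+1}:

  H_0: rank C_0 − rank ∂_1 = 4 − 0 = 4, and there is no ∂_1, so H_0 ≅ Z^4.

(K is a triangulation of a set of 4 points.)

Hence the Betti numbers are b_0 = 4.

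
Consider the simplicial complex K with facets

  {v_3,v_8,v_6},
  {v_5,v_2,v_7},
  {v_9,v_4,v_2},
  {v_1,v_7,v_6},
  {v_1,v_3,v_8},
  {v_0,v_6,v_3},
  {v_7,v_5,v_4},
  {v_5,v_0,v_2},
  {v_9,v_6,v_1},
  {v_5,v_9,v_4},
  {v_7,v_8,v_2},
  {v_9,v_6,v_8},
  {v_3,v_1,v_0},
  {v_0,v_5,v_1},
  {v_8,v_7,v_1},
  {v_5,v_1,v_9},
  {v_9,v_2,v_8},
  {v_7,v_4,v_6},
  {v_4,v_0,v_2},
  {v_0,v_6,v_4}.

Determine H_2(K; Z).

We work with the vertex ordering v_0 < v_1 < v_2 < v_3 < v_4 < v_5 < v_6 < v_7 < v_8 < v_9. The simplices of K, each written with vertices in increasing order, are:

  0-simplices (10): [v_0], [v_1], [v_2], [v_3], [v_4], [v_5], [v_6], [v_7], [v_8], [v_9]
  1-simplices (30): (30 of them)
  2-simplices (20): (20 of them)

so the chain groups are C_0 ≅ Z^10, C_1 ≅ Z^30, C_2 ≅ Z^20.

Boundary ∂_1: C_1 → C_0 sends each edge [p,q] (with p < q) to q − p.
The resulting 10×30 matrix has rank 9, and its Smith normal form has invariant factors (1,1,1,1,1,1,1,1,1).

The boundary map ∂_2: C_2 → C_1 acts by ∂[p,q,r] = [q,r] − [p,r] + [p,q]. For instance
  ∂[v_0,v_1,v_5] = [v_1,v_5] − [v_0,v_5] + [v_0,v_1],
  ∂[v_1,v_3,v_8] = [v_3,v_8] − [v_1,v_8] + [v_1,v_3].
This gives a 30×20 integer matrix of rank 20; reducing to Smith normal form yields diagonal entries (1,1,1,1,1,1,1,1,1,1,1,1,1,1,1,1,1,1,1,2).

Reading off H_k = ker ∂_k / im ∂_{k+1}:

  H_2: rank ker ∂_2 − rank ∂_3 = (20 − 20) − 0 = 0, and there is no ∂_3, so H_2 = 0.

H_2 ≅ 0.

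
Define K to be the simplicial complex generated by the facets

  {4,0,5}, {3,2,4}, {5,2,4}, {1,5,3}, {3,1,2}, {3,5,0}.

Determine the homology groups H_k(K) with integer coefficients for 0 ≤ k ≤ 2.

H_0 ≅ Z,  H_1 ≅ Z,  H_2 = 0.

Fix the vertex order 0 < 1 < 2 < 3 < 4 < 5 and write every simplex with vertices in increasing order. Then dim K = 2 and the simplices of K are:

  0-simplices (6): [0], [1], [2], [3], [4], [5]
  1-simplices (12): [0,3], [0,4], [0,5], [1,2], [1,3], [1,5], [2,3], [2,4], [2,5], [3,4], [3,5], [4,5]
  2-simplices (6): [0,3,5], [0,4,5], [1,2,3], [1,3,5], [2,3,4], [2,4,5]

giving chain groups C_0 ≅ Z^6, C_1 ≅ Z^12, C_2 ≅ Z^6.

The boundary map ∂_1: C_1 → C_0 is given by ∂[p,q] = [q] − [p]. For instance
  ∂[1,5] = [5] − [1].
The 6×12 boundary matrix has rank 5 and Smith normal form diag(1,1,1,1,1).

∂_2: C_2 → C_1 maps a triangle to the signed sum of its edges. For instance
  ∂[0,3,5] = [3,5] − [0,5] + [0,3],
  ∂[2,3,4] = [3,4] − [2,4] + [2,3].
The 12×6 boundary matrix has rank 6 and Smith normal form diag(1,1,1,1,1,1).

Now H_k = ker ∂_k / im ∂_{k+1}, so:

  H_0: rank C_0 − rank ∂_1 = 6 − 5 = 1, and the invariant factors of ∂_1 are all 1, so H_0 ≅ Z.
  H_1: rank ker ∂_1 − rank ∂_2 = (12 − 5) − 6 = 1, and the invariant factors of ∂_2 are all 1, so H_1 ≅ Z.
  H_2: rank ker ∂_2 − rank ∂_3 = (6 − 6) − 0 = 0, and there is no ∂_3, so H_2 ≅ 0.

As a check, the Euler characteristic is 6 − 12 + 6 = 0, which agrees with 1 − 1 + 0 = 0.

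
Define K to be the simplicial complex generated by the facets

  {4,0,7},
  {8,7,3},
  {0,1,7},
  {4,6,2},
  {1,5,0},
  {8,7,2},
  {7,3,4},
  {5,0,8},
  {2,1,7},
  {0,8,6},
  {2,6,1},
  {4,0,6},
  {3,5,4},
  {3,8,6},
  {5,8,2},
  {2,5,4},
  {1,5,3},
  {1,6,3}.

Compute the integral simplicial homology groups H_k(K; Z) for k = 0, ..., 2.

Take the total order 0 < 1 < 2 < 3 < 4 < 5 < 6 < 7 < 8 on the vertex set. Then K (dimension 2) consists of the simplices:

  0-simplices (9): [0], [1], [2], [3], [4], [5], [6], [7], [8]
  1-simplices (27): (27 of them)
  2-simplices (18): [0,1,5], [0,1,7], [0,4,6], [0,4,7], [0,5,8], [0,6,8], [1,2,6], [1,2,7], [1,3,5], [1,3,6], [2,4,5], [2,4,6], [2,5,8], [2,7,8], [3,4,5], [3,4,7], [3,6,8], [3,7,8]

Hence C_0 ≅ Z^9, C_1 ≅ Z^27, C_2 ≅ Z^18.

∂_1: C_1 → C_0 is given by ∂[p,q] = [q] − [p].
The 9×27 boundary matrix has rank 8 and Smith normal form diag(1,1,1,1,1,1,1,1).

∂_2: C_2 → C_1 sends each 2-simplex [p,q,r] to [q,r] − [p,r] + [p,q]. For instance
  ∂[0,6,8] = [6,8] − [0,8] + [0,6],
  ∂[3,7,8] = [7,8] − [3,8] + [3,7].
This gives a 27×18 integer matrix of rank 17; reducing to Smith normal form yields diagonal entries (1,1,1,1,1,1,1,1,1,1,1,1,1,1,1,1,1).

Now H_k = ker ∂_k / im ∂_{k+1}, so:

  H_0: rank C_0 − rank ∂_1 = 9 − 8 = 1, and the invariant factors of ∂_1 are all 1, so H_0 ≅ Z.
  H_1: rank ker ∂_1 − rank ∂_2 = (27 − 8) − 17 = 2, and the invariant factors of ∂_2 are all 1, so H_1 ≅ Z^2.
  H_2: rank ker ∂_2 − rank ∂_3 = (18 − 17) − 0 = 1, and there is no ∂_3, so H_2 ≅ Z.

As a check, the Euler characteristic is 9 − 27 + 18 = 0, which agrees with 1 − 2 + 1 = 0.
(K is a triangulation of the torus T^2.)

H_0 ≅ Z,  H_1 ≅ Z^2,  H_2 ≅ Z.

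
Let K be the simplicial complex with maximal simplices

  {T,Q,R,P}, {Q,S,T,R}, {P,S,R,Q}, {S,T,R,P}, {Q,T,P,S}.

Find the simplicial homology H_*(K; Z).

Take the total order P < Q < R < S < T on the vertex set. Then K (dimension 3) consists of the simplices:

  0-simplices (5): P, Q, R, S, T
  1-simplices (10): PQ, PR, PS, PT, QR, QS, QT, RS, RT, ST
  2-simplices (10): PQR, PQS, PQT, PRS, PRT, PST, QRS, QRT, QST, RST
  3-simplices (5): PQRS, PQRT, PQST, PRST, QRST

so the chain groups are C_0 ≅ Z^5, C_1 ≅ Z^10, C_2 ≅ Z^10, C_3 ≅ Z^5.

The boundary map ∂_1: C_1 → C_0 maps an edge to its endpoints' difference, ∂[p,q] = q − p. For instance
  ∂PR = R − P.
The 5×10 boundary matrix has rank 4 and Smith normal form diag(1,1,1,1).

∂_2: C_2 → C_1 sends each 2-simplex [p,q,r] to [q,r] − [p,r] + [p,q]. For instance
  ∂RST = ST − RT + RS,
  ∂PQT = QT − PT + PQ.
This gives a 10×10 integer matrix of rank 6; reducing to Smith normal form yields diagonal entries (1,1,1,1,1,1).

Boundary ∂_3: C_3 → C_2 sends each 3-simplex σ to the alternating sum Σ_i (−1)^i (σ with its i-th vertex removed). For instance
  ∂PQRS = QRS − PRS + PQS − PQR,
  ∂PQRT = QRT − PRT + PQT − PQR.
The 10×5 boundary matrix has rank 4 and Smith normal form diag(1,1,1,1).

Reading off H_k = ker ∂_k / im ∂_{k+1}:

  H_0: rank C_0 − rank ∂_1 = 5 − 4 = 1, and the invariant factors of ∂_1 are all 1, so H_0 = Z.
  H_1: rank ker ∂_1 − rank ∂_2 = (10 − 4) − 6 = 0, and the invariant factors of ∂_2 are all 1, so H_1 = 0.
  H_2: rank ker ∂_2 − rank ∂_3 = (10 − 6) − 4 = 0, and the invariant factors of ∂_3 are all 1, so H_2 = 0.
  H_3: rank ker ∂_3 − rank ∂_4 = (5 − 4) − 0 = 1, and there is no ∂_4, so H_3 = Z.

(K is a triangulation of the 3-sphere S^3.)

H_0 = Z,  H_1 = 0,  H_2 = 0,  H_3 = Z.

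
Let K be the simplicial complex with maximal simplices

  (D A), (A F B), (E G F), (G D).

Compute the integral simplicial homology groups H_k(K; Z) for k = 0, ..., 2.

Fix the vertex order A < B < D < E < F < G and write every simplex with vertices in increasing order. Then dim K = 2 and the simplices of K are:

  0-simplices (6): A, B, D, E, F, G
  1-simplices (8): AB, AD, AF, BF, DG, EF, EG, FG
  2-simplices (2): ABF, EFG

Hence C_0 ≅ Z^6, C_1 ≅ Z^8, C_2 ≅ Z^2.

The boundary map ∂_1: C_1 → C_0 is given by ∂[p,q] = [q] − [p]. For instance
  ∂AB = B − A.
This gives a 6×8 integer matrix of rank 5; reducing to Smith normal form yields diagonal entries (1,1,1,1,1).

The boundary map ∂_2: C_2 → C_1 maps a triangle to the signed sum of its edges. For instance
  ∂EFG = FG − EG + EF,
  ∂ABF = BF − AF + AB.
This gives a 8×2 integer matrix of rank 2; reducing to Smith normal form yields diagonal entries (1,1).

From H_k ≅ ker(∂_k) / im(∂_{k+1}) we obtain:

  H_0: rank C_0 − rank ∂_1 = 6 − 5 = 1, and the invariant factors of ∂_1 are all 1, so H_0 = Z.
  H_1: rank ker ∂_1 − rank ∂_2 = (8 − 5) − 2 = 1, and the invariant factors of ∂_2 are all 1, so H_1 = Z.
  H_2: rank ker ∂_2 − rank ∂_3 = (2 − 2) − 0 = 0, and there is no ∂_3, so H_2 = 0.

As a check, the Euler characteristic is 6 − 8 + 2 = 0, which agrees with 1 − 1 + 0 = 0.

H_0 ≅ Z,  H_1 ≅ Z,  H_2 = 0.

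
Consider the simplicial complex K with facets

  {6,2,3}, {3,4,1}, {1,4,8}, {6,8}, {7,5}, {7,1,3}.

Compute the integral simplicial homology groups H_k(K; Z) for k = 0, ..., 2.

H_0 = Z,  H_1 = Z,  H_2 = 0.

Fix the vertex order 1 < 2 < 3 < 4 < 5 < 6 < 7 < 8 and write every simplex with vertices in increasing order. Then dim K = 2 and the simplices of K are:

  0-simplices (8): [1], [2], [3], [4], [5], [6], [7], [8]
  1-simplices (12): [1,3], [1,4], [1,7], [1,8], [2,3], [2,6], [3,4], [3,6], [3,7], [4,8], [5,7], [6,8]
  2-simplices (4): [1,3,4], [1,3,7], [1,4,8], [2,3,6]

Hence C_0 ≅ Z^8, C_1 ≅ Z^12, C_2 ≅ Z^4.

Boundary ∂_1: C_1 → C_0 is given by ∂[p,q] = [q] − [p].
This gives a 8×12 integer matrix of rank 7; reducing to Smith normal form yields diagonal entries (1,1,1,1,1,1,1).

Boundary ∂_2: C_2 → C_1 sends each 2-simplex [p,q,r] to [q,r] − [p,r] + [p,q]. For instance
  ∂[1,4,8] = [4,8] − [1,8] + [1,4],
  ∂[1,3,4] = [3,4] − [1,4] + [1,3].
The resulting 12×4 matrix has rank 4, and its Smith normal form has invariant factors (1,1,1,1).

Reading off H_k = ker ∂_k / im ∂_{k+1}:

  H_0: rank C_0 − rank ∂_1 = 8 − 7 = 1, and the invariant factors of ∂_1 are all 1, so H_0 = Z.
  H_1: rank ker ∂_1 − rank ∂_2 = (12 − 7) − 4 = 1, and the invariant factors of ∂_2 are all 1, so H_1 = Z.
  H_2: rank ker ∂_2 − rank ∂_3 = (4 − 4) − 0 = 0, and there is no ∂_3, so H_2 = 0.

As a check, the Euler characteristic is 8 − 12 + 4 = 0, which agrees with 1 − 1 + 0 = 0.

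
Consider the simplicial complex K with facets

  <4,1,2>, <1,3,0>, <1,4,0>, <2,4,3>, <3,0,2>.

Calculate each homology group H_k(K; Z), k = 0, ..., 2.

H_0 ≅ Z,  H_1 ≅ Z,  H_2 = 0.

We work with the vertex ordering 0 < 1 < 2 < 3 < 4. The simplices of K, each written with vertices in increasing order, are:

  0-simplices (5): [0], [1], [2], [3], [4]
  1-simplices (10): [0,1], [0,2], [0,3], [0,4], [1,2], [1,3], [1,4], [2,3], [2,4], [3,4]
  2-simplices (5): [0,1,3], [0,1,4], [0,2,3], [1,2,4], [2,3,4]

so the chain groups are C_0 ≅ Z^5, C_1 ≅ Z^10, C_2 ≅ Z^5.

Boundary ∂_1: C_1 → C_0 maps an edge to its endpoints' difference, ∂[p,q] = q − p. For instance
  ∂[3,4] = [4] − [3].
The resulting 5×10 matrix has rank 4, and its Smith normal form has invariant factors (1,1,1,1).

Boundary ∂_2: C_2 → C_1 sends each 2-simplex [p,q,r] to [q,r] − [p,r] + [p,q]. For instance
  ∂[0,1,3] = [1,3] − [0,3] + [0,1],
  ∂[1,2,4] = [2,4] − [1,4] + [1,2].
As a 10×5 matrix over Z this has rank 5, with invariant factors (1,1,1,1,1).

Reading off H_k = ker ∂_k / im ∂_{k+1}:

  H_0: rank C_0 − rank ∂_1 = 5 − 4 = 1, and the invariant factors of ∂_1 are all 1, so H_0 ≅ Z.
  H_1: rank ker ∂_1 − rank ∂_2 = (10 − 4) − 5 = 1, and the invariant factors of ∂_2 are all 1, so H_1 ≅ Z.
  H_2: rank ker ∂_2 − rank ∂_3 = (5 − 5) − 0 = 0, and there is no ∂_3, so H_2 ≅ 0.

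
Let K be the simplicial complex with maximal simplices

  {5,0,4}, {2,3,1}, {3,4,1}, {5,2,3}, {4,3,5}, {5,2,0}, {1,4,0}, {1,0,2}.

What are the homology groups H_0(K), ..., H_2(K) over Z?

Order the vertices as 0 < 1 < 2 < 3 < 4 < 5. Listing each simplex with vertices in this order, K has dimension 2 with simplices:

  0-simplices (6): [0], [1], [2], [3], [4], [5]
  1-simplices (12): [0,1], [0,2], [0,4], [0,5], [1,2], [1,3], [1,4], [2,3], [2,5], [3,4], [3,5], [4,5]
  2-simplices (8): [0,1,2], [0,1,4], [0,2,5], [0,4,5], [1,2,3], [1,3,4], [2,3,5], [3,4,5]

Hence C_0 ≅ Z^6, C_1 ≅ Z^12, C_2 ≅ Z^8.

The boundary map ∂_1: C_1 → C_0 is given by ∂[p,q] = [q] − [p].
This gives a 6×12 integer matrix of rank 5; reducing to Smith normal form yields diagonal entries (1,1,1,1,1).

The boundary map ∂_2: C_2 → C_1 maps a triangle to the signed sum of its edges. For instance
  ∂[0,4,5] = [4,5] − [0,5] + [0,4],
  ∂[1,2,3] = [2,3] − [1,3] + [1,2].
This gives a 12×8 integer matrix of rank 7; reducing to Smith normal form yields diagonal entries (1,1,1,1,1,1,1).

From H_k ≅ ker(∂_k) / im(∂_{k+1}) we obtain:

  H_0: rank C_0 − rank ∂_1 = 6 − 5 = 1, and the invariant factors of ∂_1 are all 1, so H_0 ≅ Z.
  H_1: rank ker ∂_1 − rank ∂_2 = (12 − 5) − 7 = 0, and the invariant factors of ∂_2 are all 1, so H_1 ≅ 0.
  H_2: rank ker ∂_2 − rank ∂_3 = (8 − 7) − 0 = 1, and there is no ∂_3, so H_2 ≅ Z.

H_0 = Z,  H_1 = 0,  H_2 = Z.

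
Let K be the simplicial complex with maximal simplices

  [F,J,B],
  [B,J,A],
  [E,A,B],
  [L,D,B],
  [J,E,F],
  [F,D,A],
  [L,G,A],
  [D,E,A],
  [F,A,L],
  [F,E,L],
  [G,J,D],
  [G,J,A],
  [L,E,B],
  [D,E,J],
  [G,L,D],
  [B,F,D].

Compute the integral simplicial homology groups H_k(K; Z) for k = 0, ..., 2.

K has 8 vertices, 24 edges, 16 triangles.
rank ∂_0 = 0, rank ∂_1 = 7 ⇒ b_0 = 8 − 0 − 7 = 1; all invariant factors of ∂_1 are 1 so no torsion. So H_0 = Z.
rank ∂_1 = 7, rank ∂_2 = 15 ⇒ b_1 = 24 − 7 − 15 = 2; all invariant factors of ∂_2 are 1 so no torsion. So H_1 = Z^2.
rank ∂_2 = 15, rank ∂_3 = 0 ⇒ b_2 = 16 − 15 − 0 = 1. So H_2 = Z.

H_0 ≅ Z,  H_1 ≅ Z^2,  H_2 ≅ Z.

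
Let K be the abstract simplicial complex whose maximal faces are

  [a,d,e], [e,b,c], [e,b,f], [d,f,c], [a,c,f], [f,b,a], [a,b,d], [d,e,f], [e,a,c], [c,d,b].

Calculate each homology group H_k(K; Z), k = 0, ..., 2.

H_0 = Z,  H_1 = Z/2,  H_2 = 0.

Order the vertices as a < b < c < d < e < f. Listing each simplex with vertices in this order, K has dimension 2 with simplices:

  0-simplices (6): a, b, c, d, e, f
  1-simplices (15): ab, ac, ad, ae, af, bc, bd, be, bf, cd, ce, cf, de, df, ef
  2-simplices (10): abd, abf, ace, acf, ade, bcd, bce, bef, cdf, def

giving chain groups C_0 ≅ Z^6, C_1 ≅ Z^15, C_2 ≅ Z^10.

Boundary ∂_1: C_1 → C_0 is given by ∂[p,q] = [q] − [p]. For instance
  ∂cd = d − c.
The resulting 6×15 matrix has rank 5, and its Smith normal form has invariant factors (1,1,1,1,1).

∂_2: C_2 → C_1 sends each 2-simplex [p,q,r] to [q,r] − [p,r] + [p,q]. For instance
  ∂abf = bf − af + ab,
  ∂abd = bd − ad + ab.
As a 15×10 matrix over Z this has rank 10, with invariant factors (1,1,1,1,1,1,1,1,1,2).

Computing H_k = (kernel of ∂_k) / (image of ∂_{k+1}):

  H_0: rank C_0 − rank ∂_1 = 6 − 5 = 1, and the invariant factors of ∂_1 are all 1, so H_0 = Z.
  H_1: rank ker ∂_1 − rank ∂_2 = (15 − 5) − 10 = 0, and ∂_2 has invariant factor 2 > 1, so H_1 = Z/2.
  H_2: rank ker ∂_2 − rank ∂_3 = (10 − 10) − 0 = 0, and there is no ∂_3, so H_2 = 0.

(K is a triangulation of the real projective plane RP^2.)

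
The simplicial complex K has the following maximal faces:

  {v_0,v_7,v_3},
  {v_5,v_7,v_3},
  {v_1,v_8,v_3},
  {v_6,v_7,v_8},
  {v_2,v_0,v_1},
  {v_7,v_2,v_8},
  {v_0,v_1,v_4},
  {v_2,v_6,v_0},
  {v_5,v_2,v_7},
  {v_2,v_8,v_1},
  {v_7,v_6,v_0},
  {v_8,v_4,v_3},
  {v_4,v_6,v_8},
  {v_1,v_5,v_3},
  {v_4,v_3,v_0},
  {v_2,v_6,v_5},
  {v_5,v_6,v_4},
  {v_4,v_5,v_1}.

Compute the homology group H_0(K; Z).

We work with the vertex ordering v_0 < v_1 < v_2 < v_3 < v_4 < v_5 < v_6 < v_7 < v_8. The simplices of K, each written with vertices in increasing order, are:

  0-simplices (9): [v_0], [v_1], [v_2], [v_3], [v_4], [v_5], [v_6], [v_7], [v_8]
  1-simplices (27): (27 of them)
  2-simplices (18): (18 of them)

so the chain groups are C_0 ≅ Z^9, C_1 ≅ Z^27, C_2 ≅ Z^18.

The boundary map ∂_1: C_1 → C_0 sends each edge [p,q] (with p < q) to q − p.
The resulting 9×27 matrix has rank 8, and its Smith normal form has invariant factors (1,1,1,1,1,1,1,1).

Boundary ∂_2: C_2 → C_1 sends each 2-simplex [p,q,r] to [q,r] − [p,r] + [p,q]. For instance
  ∂[v_3,v_5,v_7] = [v_5,v_7] − [v_3,v_7] + [v_3,v_5],
  ∂[v_1,v_3,v_8] = [v_3,v_8] − [v_1,v_8] + [v_1,v_3].
As a 27×18 matrix over Z this has rank 18, with invariant factors (1,1,1,1,1,1,1,1,1,1,1,1,1,1,1,1,1,2).

Reading off H_k = ker ∂_k / im ∂_{k+1}:

  H_0: rank C_0 − rank ∂_1 = 9 − 8 = 1, and the invariant factors of ∂_1 are all 1, so H_0 = Z.

H_0 ≅ Z.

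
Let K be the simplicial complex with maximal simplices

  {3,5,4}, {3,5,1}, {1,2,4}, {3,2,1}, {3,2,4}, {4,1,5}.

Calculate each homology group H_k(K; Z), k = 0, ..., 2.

We work with the vertex ordering 1 < 2 < 3 < 4 < 5. The simplices of K, each written with vertices in increasing order, are:

  0-simplices (5): [1], [2], [3], [4], [5]
  1-simplices (9): [1,2], [1,3], [1,4], [1,5], [2,3], [2,4], [3,4], [3,5], [4,5]
  2-simplices (6): [1,2,3], [1,2,4], [1,3,5], [1,4,5], [2,3,4], [3,4,5]

Hence C_0 ≅ Z^5, C_1 ≅ Z^9, C_2 ≅ Z^6.

Boundary ∂_1: C_1 → C_0 maps an edge to its endpoints' difference, ∂[p,q] = q − p. For instance
  ∂[4,5] = [5] − [4].
This gives a 5×9 integer matrix of rank 4; reducing to Smith normal form yields diagonal entries (1,1,1,1).

Boundary ∂_2: C_2 → C_1 maps a triangle to the signed sum of its edges. For instance
  ∂[1,3,5] = [3,5] − [1,5] + [1,3],
  ∂[2,3,4] = [3,4] − [2,4] + [2,3].
The 9×6 boundary matrix has rank 5 and Smith normal form diag(1,1,1,1,1).

Now H_k = ker ∂_k / im ∂_{k+1}, so:

  H_0: rank C_0 − rank ∂_1 = 5 − 4 = 1, and the invariant factors of ∂_1 are all 1, so H_0 = Z.
  H_1: rank ker ∂_1 − rank ∂_2 = (9 − 4) − 5 = 0, and the invariant factors of ∂_2 are all 1, so H_1 = 0.
  H_2: rank ker ∂_2 − rank ∂_3 = (6 − 5) − 0 = 1, and there is no ∂_3, so H_2 = Z.

H_0 ≅ Z,  H_1 = 0,  H_2 ≅ Z.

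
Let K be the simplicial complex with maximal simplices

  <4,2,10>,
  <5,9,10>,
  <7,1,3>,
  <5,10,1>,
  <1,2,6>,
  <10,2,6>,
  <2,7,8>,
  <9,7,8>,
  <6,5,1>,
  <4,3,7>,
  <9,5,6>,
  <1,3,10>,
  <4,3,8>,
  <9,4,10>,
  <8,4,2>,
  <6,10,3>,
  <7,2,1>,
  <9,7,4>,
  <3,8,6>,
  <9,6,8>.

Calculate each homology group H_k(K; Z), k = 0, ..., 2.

H_0 ≅ Z,  H_1 ≅ Z ⊕ Z/2,  H_2 = 0.

We work with the vertex ordering 1 < 2 < 3 < 4 < 5 < 6 < 7 < 8 < 9 < 10. The simplices of K, each written with vertices in increasing order, are:

  0-simplices (10): [1], [2], [3], [4], [5], [6], [7], [8], [9], [10]
  1-simplices (30): (30 of them)
  2-simplices (20): (20 of them)

so the chain groups are C_0 ≅ Z^10, C_1 ≅ Z^30, C_2 ≅ Z^20.

∂_1: C_1 → C_0 is given by ∂[p,q] = [q] − [p]. For instance
  ∂[1,10] = [10] − [1].
The resulting 10×30 matrix has rank 9, and its Smith normal form has invariant factors (1,1,1,1,1,1,1,1,1).

Boundary ∂_2: C_2 → C_1 acts by ∂[p,q,r] = [q,r] − [p,r] + [p,q]. For instance
  ∂[1,5,6] = [5,6] − [1,6] + [1,5],
  ∂[5,6,9] = [6,9] − [5,9] + [5,6].
The 30×20 boundary matrix has rank 20 and Smith normal form diag(1,1,1,1,1,1,1,1,1,1,1,1,1,1,1,1,1,1,1,2).

Reading off H_k = ker ∂_k / im ∂_{k+1}:

  H_0: rank C_0 − rank ∂_1 = 10 − 9 = 1, and the invariant factors of ∂_1 are all 1, so H_0 ≅ Z.
  H_1: rank ker ∂_1 − rank ∂_2 = (30 − 9) − 20 = 1, and ∂_2 has invariant factor 2 > 1, so H_1 ≅ Z ⊕ Z/2.
  H_2: rank ker ∂_2 − rank ∂_3 = (20 − 20) − 0 = 0, and there is no ∂_3, so H_2 ≅ 0.

(K is a triangulation of the Klein bottle.)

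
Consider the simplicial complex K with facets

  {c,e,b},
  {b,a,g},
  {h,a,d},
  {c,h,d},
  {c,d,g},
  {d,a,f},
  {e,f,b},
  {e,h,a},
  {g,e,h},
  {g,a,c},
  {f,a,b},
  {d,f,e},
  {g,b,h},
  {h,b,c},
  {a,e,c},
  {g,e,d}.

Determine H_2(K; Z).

H_2 = Z.

We work with the vertex ordering a < b < c < d < e < f < g < h. The simplices of K, each written with vertices in increasing order, are:

  0-simplices (8): a, b, c, d, e, f, g, h
  1-simplices (24): ab, ac, ad, ae, af, ag, ah, bc, be, bf, bg, bh, cd, ce, cg, ch, de, df, dg, dh, ef, eg, eh, gh
  2-simplices (16): abf, abg, ace, acg, adf, adh, aeh, bce, bch, bef, bgh, cdg, cdh, def, deg, egh

giving chain groups C_0 ≅ Z^8, C_1 ≅ Z^24, C_2 ≅ Z^16.

∂_1: C_1 → C_0 is given by ∂[p,q] = [q] − [p].
The resulting 8×24 matrix has rank 7, and its Smith normal form has invariant factors (1,1,1,1,1,1,1).

Boundary ∂_2: C_2 → C_1 acts by ∂[p,q,r] = [q,r] − [p,r] + [p,q]. For instance
  ∂acg = cg − ag + ac,
  ∂cdh = dh − ch + cd.
The resulting 24×16 matrix has rank 15, and its Smith normal form has invariant factors (1,1,1,1,1,1,1,1,1,1,1,1,1,1,1).

From H_k ≅ ker(∂_k) / im(∂_{k+1}) we obtain:

  H_2: rank ker ∂_2 − rank ∂_3 = (16 − 15) − 0 = 1, and there is no ∂_3, so H_2 = Z.

(K is a triangulation of the torus T^2.)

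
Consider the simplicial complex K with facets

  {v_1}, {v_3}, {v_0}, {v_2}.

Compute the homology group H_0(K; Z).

Order the vertices as v_0 < v_1 < v_2 < v_3. Listing each simplex with vertices in this order, K has dimension 0 with simplices:

  0-simplices (4): [v_0], [v_1], [v_2], [v_3]

giving chain groups C_0 ≅ Z^4.

Computing H_k = (kernel of ∂_k) / (image of ∂_{k+1}):

  H_0: rank C_0 − rank ∂_1 = 4 − 0 = 4, and there is no ∂_1, so H_0 = Z^4.

H_0 = Z^4.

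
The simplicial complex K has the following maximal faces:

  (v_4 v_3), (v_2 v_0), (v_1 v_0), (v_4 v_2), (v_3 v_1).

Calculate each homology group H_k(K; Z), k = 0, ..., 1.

H_0 ≅ Z,  H_1 ≅ Z.

Fix the vertex order v_0 < v_1 < v_2 < v_3 < v_4 and write every simplex with vertices in increasing order. Then dim K = 1 and the simplices of K are:

  0-simplices (5): [v_0], [v_1], [v_2], [v_3], [v_4]
  1-simplices (5): [v_0,v_1], [v_0,v_2], [v_1,v_3], [v_2,v_4], [v_3,v_4]

giving chain groups C_0 ≅ Z^5, C_1 ≅ Z^5.

The boundary map ∂_1: C_1 → C_0 is given by ∂[p,q] = [q] − [p]. For instance
  ∂[v_0,v_2] = [v_2] − [v_0].
The 5×5 boundary matrix has rank 4 and Smith normal form diag(1,1,1,1).

Reading off H_k = ker ∂_k / im ∂_{k+1}:

  H_0: rank C_0 − rank ∂_1 = 5 − 4 = 1, and the invariant factors of ∂_1 are all 1, so H_0 = Z.
  H_1: rank ker ∂_1 − rank ∂_2 = (5 − 4) − 0 = 1, and there is no ∂_2, so H_1 = Z.

(K is a triangulation of the circle S^1.)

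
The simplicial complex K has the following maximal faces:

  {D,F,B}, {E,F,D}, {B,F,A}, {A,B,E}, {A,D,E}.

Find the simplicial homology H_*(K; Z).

Take the total order A < B < D < E < F on the vertex set. Then K (dimension 2) consists of the simplices:

  0-simplices (5): A, B, D, E, F
  1-simplices (10): AB, AD, AE, AF, BD, BE, BF, DE, DF, EF
  2-simplices (5): ABE, ABF, ADE, BDF, DEF

giving chain groups C_0 ≅ Z^5, C_1 ≅ Z^10, C_2 ≅ Z^5.

Boundary ∂_1: C_1 → C_0 is given by ∂[p,q] = [q] − [p].
This gives a 5×10 integer matrix of rank 4; reducing to Smith normal form yields diagonal entries (1,1,1,1).

The boundary map ∂_2: C_2 → C_1 maps a triangle to the signed sum of its edges. For instance
  ∂DEF = EF − DF + DE,
  ∂ABE = BE − AE + AB.
The resulting 10×5 matrix has rank 5, and its Smith normal form has invariant factors (1,1,1,1,1).

Now H_k = ker ∂_k / im ∂_{k+1}, so:

  H_0: rank C_0 − rank ∂_1 = 5 − 4 = 1, and the invariant factors of ∂_1 are all 1, so H_0 = Z.
  H_1: rank ker ∂_1 − rank ∂_2 = (10 − 4) − 5 = 1, and the invariant factors of ∂_2 are all 1, so H_1 = Z.
  H_2: rank ker ∂_2 − rank ∂_3 = (5 − 5) − 0 = 0, and there is no ∂_3, so H_2 = 0.

(K is a triangulation of the Möbius band.)

H_0 ≅ Z,  H_1 ≅ Z,  H_2 = 0.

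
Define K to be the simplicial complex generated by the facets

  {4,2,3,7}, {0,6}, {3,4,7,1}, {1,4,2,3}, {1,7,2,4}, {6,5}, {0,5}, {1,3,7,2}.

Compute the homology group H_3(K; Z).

H_3 ≅ Z.

Order the vertices as 0 < 1 < 2 < 3 < 4 < 5 < 6 < 7. Listing each simplex with vertices in this order, K has dimension 3 with simplices:

  0-simplices (8): [0], [1], [2], [3], [4], [5], [6], [7]
  1-simplices (13): [0,5], [0,6], [1,2], [1,3], [1,4], [1,7], [2,3], [2,4], [2,7], [3,4], [3,7], [4,7], [5,6]
  2-simplices (10): [1,2,3], [1,2,4], [1,2,7], [1,3,4], [1,3,7], [1,4,7], [2,3,4], [2,3,7], [2,4,7], [3,4,7]
  3-simplices (5): [1,2,3,4], [1,2,3,7], [1,2,4,7], [1,3,4,7], [2,3,4,7]

Hence C_0 ≅ Z^8, C_1 ≅ Z^13, C_2 ≅ Z^10, C_3 ≅ Z^5.

∂_1: C_1 → C_0 sends each edge [p,q] (with p < q) to q − p.
This gives a 8×13 integer matrix of rank 6; reducing to Smith normal form yields diagonal entries (1,1,1,1,1,1).

Boundary ∂_2: C_2 → C_1 sends each 2-simplex [p,q,r] to [q,r] − [p,r] + [p,q]. For instance
  ∂[1,2,3] = [2,3] − [1,3] + [1,2],
  ∂[1,2,4] = [2,4] − [1,4] + [1,2].
This gives a 13×10 integer matrix of rank 6; reducing to Smith normal form yields diagonal entries (1,1,1,1,1,1).

The boundary map ∂_3: C_3 → C_2 sends each 3-simplex σ to the alternating sum Σ_i (−1)^i (σ with its i-th vertex removed). For instance
  ∂[2,3,4,7] = [3,4,7] − [2,4,7] + [2,3,7] − [2,3,4],
  ∂[1,2,3,7] = [2,3,7] − [1,3,7] + [1,2,7] − [1,2,3].
The resulting 10×5 matrix has rank 4, and its Smith normal form has invariant factors (1,1,1,1).

Computing H_k = (kernel of ∂_k) / (image of ∂_{k+1}):

  H_3: rank ker ∂_3 − rank ∂_4 = (5 − 4) − 0 = 1, and there is no ∂_4, so H_3 ≅ Z.

(K is a triangulation of the disjoint union of the 3-sphere S^3 and the circle S^1.)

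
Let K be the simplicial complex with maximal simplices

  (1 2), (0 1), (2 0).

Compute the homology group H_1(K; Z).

H_1 = Z.

We work with the vertex ordering 0 < 1 < 2. The simplices of K, each written with vertices in increasing order, are:

  0-simplices (3): [0], [1], [2]
  1-simplices (3): [0,1], [0,2], [1,2]

so the chain groups are C_0 ≅ Z^3, C_1 ≅ Z^3.

The boundary map ∂_1: C_1 → C_0 sends each edge [p,q] (with p < q) to q − p. For instance
  ∂[1,2] = [2] − [1].
As a 3×3 matrix over Z this has rank 2, with invariant factors (1,1).

Computing H_k = (kernel of ∂_k) / (image of ∂_{k+1}):

  H_1: rank ker ∂_1 − rank ∂_2 = (3 − 2) − 0 = 1, and there is no ∂_2, so H_1 ≅ Z.

(K is a triangulation of the circle S^1.)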